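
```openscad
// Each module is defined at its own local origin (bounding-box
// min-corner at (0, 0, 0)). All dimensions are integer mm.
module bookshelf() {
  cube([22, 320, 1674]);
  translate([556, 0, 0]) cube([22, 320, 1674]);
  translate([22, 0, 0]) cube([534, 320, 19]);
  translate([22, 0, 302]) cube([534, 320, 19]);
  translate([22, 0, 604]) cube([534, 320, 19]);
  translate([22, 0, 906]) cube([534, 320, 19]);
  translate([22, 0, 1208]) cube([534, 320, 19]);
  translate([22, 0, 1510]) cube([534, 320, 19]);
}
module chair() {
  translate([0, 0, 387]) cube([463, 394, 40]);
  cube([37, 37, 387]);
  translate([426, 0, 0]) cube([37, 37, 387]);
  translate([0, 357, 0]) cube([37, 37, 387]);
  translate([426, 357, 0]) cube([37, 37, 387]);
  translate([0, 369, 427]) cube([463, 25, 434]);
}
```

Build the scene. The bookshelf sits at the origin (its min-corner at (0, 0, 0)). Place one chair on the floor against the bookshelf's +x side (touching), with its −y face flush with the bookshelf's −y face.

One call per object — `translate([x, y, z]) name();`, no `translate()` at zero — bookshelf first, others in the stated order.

bookshelf();
translate([578, 0, 0]) chair();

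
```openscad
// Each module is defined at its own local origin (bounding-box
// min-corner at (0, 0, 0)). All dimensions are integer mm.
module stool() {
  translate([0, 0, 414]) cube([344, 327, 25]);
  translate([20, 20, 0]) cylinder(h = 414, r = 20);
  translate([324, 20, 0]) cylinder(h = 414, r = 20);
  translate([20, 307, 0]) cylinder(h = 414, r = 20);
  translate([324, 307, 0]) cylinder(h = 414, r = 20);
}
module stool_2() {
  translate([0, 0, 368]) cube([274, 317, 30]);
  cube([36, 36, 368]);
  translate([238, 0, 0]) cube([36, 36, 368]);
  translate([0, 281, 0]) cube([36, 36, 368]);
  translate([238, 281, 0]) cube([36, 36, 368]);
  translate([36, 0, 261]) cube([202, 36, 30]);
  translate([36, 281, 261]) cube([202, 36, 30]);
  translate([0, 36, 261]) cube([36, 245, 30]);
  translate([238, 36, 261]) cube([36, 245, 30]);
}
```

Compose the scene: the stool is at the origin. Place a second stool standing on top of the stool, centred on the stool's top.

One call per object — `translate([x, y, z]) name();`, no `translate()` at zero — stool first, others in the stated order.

stool();
translate([35, 5, 439]) stool_2();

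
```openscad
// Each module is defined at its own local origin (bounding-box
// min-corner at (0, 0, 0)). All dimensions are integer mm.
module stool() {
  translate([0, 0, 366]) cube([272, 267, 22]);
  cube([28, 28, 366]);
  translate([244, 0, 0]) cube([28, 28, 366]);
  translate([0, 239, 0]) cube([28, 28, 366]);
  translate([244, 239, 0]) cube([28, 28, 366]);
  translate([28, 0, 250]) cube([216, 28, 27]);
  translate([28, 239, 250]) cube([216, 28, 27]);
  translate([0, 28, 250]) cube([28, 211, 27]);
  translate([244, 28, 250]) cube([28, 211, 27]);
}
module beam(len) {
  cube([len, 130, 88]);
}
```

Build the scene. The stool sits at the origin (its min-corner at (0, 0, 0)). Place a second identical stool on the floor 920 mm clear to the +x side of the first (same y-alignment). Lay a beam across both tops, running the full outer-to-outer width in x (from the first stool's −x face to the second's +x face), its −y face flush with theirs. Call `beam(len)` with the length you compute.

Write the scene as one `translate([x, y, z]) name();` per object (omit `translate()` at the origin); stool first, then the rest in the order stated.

stool();
translate([1192, 0, 0]) stool();
translate([0, 0, 388]) beam(1464);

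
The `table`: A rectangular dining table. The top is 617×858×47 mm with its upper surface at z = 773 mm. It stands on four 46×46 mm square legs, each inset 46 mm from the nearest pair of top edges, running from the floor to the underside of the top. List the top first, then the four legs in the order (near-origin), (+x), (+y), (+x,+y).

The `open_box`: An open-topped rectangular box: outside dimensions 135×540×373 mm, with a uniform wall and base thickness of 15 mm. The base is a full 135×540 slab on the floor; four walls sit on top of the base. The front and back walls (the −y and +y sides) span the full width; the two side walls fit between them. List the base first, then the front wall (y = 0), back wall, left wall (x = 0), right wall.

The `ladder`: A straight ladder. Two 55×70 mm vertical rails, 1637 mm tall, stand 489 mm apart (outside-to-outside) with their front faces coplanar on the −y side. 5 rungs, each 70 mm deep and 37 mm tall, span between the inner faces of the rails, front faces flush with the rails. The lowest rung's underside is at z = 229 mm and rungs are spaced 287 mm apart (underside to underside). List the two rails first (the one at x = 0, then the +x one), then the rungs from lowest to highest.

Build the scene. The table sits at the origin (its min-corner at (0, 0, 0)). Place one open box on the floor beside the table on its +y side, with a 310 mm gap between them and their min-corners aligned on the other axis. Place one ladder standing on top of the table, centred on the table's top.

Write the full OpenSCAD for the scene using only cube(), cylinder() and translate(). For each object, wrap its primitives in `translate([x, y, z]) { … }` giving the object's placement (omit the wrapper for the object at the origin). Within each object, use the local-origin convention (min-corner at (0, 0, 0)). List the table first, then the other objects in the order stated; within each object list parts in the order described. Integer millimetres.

translate([0, 0, 726]) cube([617, 858, 47]);
translate([46, 46, 0]) cube([46, 46, 726]);
translate([525, 46, 0]) cube([46, 46, 726]);
translate([46, 766, 0]) cube([46, 46, 726]);
translate([525, 766, 0]) cube([46, 46, 726]);
translate([0, 1168, 0]) {
  cube([135, 540, 15]);
  translate([0, 0, 15]) cube([135, 15, 358]);
  translate([0, 525, 15]) cube([135, 15, 358]);
  translate([0, 15, 15]) cube([15, 510, 358]);
  translate([120, 15, 15]) cube([15, 510, 358]);
}
translate([64, 394, 773]) {
  cube([55, 70, 1637]);
  translate([434, 0, 0]) cube([55, 70, 1637]);
  translate([55, 0, 229]) cube([379, 70, 37]);
  translate([55, 0, 516]) cube([379, 70, 37]);
  translate([55, 0, 803]) cube([379, 70, 37]);
  translate([55, 0, 1090]) cube([379, 70, 37]);
  translate([55, 0, 1377]) cube([379, 70, 37]);
}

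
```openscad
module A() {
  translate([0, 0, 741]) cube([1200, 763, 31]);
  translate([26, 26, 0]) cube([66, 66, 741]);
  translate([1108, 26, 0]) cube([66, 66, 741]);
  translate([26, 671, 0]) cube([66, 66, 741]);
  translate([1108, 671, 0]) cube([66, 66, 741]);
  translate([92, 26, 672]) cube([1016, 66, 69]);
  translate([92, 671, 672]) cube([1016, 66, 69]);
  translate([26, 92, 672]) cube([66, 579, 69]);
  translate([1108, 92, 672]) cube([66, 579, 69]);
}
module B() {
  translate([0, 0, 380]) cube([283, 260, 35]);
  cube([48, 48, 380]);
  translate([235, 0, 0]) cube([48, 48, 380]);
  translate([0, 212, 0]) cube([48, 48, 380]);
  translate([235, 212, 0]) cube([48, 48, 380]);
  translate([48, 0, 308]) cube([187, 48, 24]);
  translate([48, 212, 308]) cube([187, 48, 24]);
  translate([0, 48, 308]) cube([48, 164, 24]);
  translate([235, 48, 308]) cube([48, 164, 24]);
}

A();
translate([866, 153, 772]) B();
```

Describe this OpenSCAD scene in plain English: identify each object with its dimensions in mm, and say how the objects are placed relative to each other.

A is a table: top 1200 mm (x) × 763 mm (y), 31 mm thick, upper face at z = 772 mm, on four 66×66 mm square legs, each inset 26 mm from the nearest pair of top edges, running from z = 0 to the bottom of the top. Four apron rails, 66 mm thick and 69 mm tall, run between adjacent legs with their top edges flush with the underside of the top and their outer faces flush with the legs' outer faces.

B is a simple wooden stool: a rectangular seat 283 mm (x) by 260 mm (y), 35 mm thick, top face at z = 415 mm, on four square legs, each 48×48 mm in cross-section. The legs rest on z = 0, each flush with a corner of the seat. Four stretchers, 48 mm wide and 24 mm tall, connect adjacent legs with their undersides at z = 308 mm, each running between the inner faces of the legs it joins and aligned with the legs' outer faces on the other axis.

The stool is on top of the table.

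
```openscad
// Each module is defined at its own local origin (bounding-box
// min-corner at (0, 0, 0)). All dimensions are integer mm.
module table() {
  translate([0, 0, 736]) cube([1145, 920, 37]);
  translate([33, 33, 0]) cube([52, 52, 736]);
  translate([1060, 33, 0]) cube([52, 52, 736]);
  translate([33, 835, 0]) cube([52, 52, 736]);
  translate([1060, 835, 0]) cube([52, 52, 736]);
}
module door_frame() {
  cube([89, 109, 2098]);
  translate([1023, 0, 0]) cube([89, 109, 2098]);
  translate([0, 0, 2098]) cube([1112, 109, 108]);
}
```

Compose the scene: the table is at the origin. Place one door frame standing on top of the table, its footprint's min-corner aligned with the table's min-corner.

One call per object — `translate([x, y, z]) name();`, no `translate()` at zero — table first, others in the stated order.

table();
translate([0, 0, 773]) door_frame();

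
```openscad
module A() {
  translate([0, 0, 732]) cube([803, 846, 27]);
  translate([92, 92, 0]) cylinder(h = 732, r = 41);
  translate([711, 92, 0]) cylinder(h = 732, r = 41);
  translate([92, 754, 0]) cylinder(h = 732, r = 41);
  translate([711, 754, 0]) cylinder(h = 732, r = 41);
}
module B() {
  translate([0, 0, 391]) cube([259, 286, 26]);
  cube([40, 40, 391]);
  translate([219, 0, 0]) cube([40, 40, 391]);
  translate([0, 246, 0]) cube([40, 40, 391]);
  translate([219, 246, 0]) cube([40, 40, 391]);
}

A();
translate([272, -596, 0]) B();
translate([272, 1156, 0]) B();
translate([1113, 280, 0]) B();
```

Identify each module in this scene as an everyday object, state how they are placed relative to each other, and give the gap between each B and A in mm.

Each stool's nearest face is 310 mm from the table's bounding box.

A is a table. B is a stool. Three stools sit around the table at the −y, +y, +x sides. The gap between each stool and the table is 310 mm.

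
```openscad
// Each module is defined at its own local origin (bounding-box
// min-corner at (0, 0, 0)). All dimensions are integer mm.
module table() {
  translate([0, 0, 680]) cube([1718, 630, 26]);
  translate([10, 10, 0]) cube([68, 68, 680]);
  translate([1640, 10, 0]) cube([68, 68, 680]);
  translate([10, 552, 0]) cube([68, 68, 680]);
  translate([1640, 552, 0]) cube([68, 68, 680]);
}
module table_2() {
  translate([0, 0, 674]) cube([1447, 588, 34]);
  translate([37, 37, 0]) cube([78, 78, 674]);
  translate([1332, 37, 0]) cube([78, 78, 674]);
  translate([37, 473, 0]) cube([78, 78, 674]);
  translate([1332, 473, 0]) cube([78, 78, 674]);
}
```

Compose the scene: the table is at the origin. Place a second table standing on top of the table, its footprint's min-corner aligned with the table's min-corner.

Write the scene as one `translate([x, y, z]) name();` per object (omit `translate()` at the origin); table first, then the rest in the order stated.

table();
translate([0, 0, 706]) table_2();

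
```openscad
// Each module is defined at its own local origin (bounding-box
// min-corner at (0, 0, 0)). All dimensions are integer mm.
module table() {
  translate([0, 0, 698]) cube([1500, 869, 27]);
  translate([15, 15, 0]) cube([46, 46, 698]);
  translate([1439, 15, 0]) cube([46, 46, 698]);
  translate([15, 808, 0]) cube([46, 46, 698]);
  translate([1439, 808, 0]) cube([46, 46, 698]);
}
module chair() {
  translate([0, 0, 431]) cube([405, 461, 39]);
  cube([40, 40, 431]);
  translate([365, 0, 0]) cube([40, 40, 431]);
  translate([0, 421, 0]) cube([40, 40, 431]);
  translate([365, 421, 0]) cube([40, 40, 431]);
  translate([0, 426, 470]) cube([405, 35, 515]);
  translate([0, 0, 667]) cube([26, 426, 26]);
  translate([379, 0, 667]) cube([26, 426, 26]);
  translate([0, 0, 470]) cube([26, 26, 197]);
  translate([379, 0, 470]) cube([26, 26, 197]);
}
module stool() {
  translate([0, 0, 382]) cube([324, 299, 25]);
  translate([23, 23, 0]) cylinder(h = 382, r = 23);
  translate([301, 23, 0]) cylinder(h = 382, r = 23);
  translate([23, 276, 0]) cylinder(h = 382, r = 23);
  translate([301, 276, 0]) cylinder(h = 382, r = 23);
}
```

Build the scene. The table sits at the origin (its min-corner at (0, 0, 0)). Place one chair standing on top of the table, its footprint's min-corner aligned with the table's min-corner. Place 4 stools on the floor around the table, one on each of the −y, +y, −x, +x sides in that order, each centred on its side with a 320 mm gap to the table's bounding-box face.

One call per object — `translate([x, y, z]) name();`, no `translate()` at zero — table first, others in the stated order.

table();
translate([0, 0, 725]) chair();
translate([588, -619, 0]) stool();
translate([588, 1189, 0]) stool();
translate([-644, 285, 0]) stool();
translate([1820, 285, 0]) stool();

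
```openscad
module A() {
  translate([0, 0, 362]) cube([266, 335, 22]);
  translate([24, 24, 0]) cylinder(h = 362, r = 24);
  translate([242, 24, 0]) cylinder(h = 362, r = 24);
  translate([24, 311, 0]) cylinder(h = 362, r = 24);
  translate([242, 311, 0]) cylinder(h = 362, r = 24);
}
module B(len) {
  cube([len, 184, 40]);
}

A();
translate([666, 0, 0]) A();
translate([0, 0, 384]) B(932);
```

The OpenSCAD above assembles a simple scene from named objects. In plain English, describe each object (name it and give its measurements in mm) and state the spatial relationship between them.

A is a four-legged stool. The seat is a 266×335×22 mm slab whose top surface is at z = 384 mm; four round legs, each 48 mm in diameter, run from the floor (z = 0) to the underside of the seat, each leg's axis is inset half a diameter from the nearest pair of seat edges (so the leg's bounding box is flush with the corner).

B is a rectangular beam 932 mm long (x), 184 mm deep (y), 40 mm thick (z).

The beam spans the tops of two stools placed 400 mm apart, resting at z = 384 mm.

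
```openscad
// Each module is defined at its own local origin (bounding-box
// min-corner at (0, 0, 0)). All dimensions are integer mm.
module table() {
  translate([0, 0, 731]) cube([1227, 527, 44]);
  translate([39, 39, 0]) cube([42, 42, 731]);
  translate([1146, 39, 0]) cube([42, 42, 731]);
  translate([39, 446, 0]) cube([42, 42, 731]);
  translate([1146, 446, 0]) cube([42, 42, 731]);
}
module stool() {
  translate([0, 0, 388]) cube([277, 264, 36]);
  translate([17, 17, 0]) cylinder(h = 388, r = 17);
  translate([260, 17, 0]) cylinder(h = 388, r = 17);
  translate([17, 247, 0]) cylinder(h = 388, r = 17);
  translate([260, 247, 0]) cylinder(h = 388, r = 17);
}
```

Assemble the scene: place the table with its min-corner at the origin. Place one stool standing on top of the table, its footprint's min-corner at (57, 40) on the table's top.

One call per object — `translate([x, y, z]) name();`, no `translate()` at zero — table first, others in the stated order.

table();
translate([57, 40, 775]) stool();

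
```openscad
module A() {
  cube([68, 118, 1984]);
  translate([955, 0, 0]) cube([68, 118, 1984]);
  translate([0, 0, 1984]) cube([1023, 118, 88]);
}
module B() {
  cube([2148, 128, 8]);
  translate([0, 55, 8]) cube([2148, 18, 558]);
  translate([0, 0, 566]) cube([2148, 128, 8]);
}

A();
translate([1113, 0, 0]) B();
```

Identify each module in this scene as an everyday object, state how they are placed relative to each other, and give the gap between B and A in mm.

The I-beam's nearest face is 90 mm from the door frame's +x face.

A is a door frame. B is an I-beam. The I-beam is on the floor beside the door frame on its +x side. The gap between the I-beam and the door frame is 90 mm.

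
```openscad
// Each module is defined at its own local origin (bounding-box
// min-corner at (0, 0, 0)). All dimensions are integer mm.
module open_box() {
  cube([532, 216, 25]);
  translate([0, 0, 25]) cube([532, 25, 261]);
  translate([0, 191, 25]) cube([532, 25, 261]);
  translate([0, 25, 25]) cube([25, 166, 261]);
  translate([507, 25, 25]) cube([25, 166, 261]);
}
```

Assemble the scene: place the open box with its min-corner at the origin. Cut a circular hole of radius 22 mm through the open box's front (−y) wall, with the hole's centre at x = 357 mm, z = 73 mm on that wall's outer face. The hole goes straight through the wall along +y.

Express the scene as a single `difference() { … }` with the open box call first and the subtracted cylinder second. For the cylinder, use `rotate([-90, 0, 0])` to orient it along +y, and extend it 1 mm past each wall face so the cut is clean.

difference() {
  open_box();
  translate([357, -1, 73]) rotate([-90, 0, 0]) cylinder(h = 27, r = 22);
}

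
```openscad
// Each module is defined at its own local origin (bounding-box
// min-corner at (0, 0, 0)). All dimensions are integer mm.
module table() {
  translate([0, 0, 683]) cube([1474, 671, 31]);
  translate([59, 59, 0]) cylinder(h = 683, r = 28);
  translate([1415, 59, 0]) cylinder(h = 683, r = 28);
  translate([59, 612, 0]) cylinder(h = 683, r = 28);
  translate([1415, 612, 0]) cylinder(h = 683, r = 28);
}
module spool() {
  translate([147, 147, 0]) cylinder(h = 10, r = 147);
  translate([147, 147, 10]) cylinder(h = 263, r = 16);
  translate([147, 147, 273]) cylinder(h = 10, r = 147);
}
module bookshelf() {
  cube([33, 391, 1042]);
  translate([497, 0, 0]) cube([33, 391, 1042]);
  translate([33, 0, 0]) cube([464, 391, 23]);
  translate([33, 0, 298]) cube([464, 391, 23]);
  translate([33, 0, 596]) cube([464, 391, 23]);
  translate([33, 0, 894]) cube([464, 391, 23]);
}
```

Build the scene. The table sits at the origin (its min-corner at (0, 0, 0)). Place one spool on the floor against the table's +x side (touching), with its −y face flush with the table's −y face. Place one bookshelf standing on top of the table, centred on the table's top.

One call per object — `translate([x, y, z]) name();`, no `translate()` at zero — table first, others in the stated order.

table();
translate([1474, 0, 0]) spool();
translate([472, 140, 714]) bookshelf();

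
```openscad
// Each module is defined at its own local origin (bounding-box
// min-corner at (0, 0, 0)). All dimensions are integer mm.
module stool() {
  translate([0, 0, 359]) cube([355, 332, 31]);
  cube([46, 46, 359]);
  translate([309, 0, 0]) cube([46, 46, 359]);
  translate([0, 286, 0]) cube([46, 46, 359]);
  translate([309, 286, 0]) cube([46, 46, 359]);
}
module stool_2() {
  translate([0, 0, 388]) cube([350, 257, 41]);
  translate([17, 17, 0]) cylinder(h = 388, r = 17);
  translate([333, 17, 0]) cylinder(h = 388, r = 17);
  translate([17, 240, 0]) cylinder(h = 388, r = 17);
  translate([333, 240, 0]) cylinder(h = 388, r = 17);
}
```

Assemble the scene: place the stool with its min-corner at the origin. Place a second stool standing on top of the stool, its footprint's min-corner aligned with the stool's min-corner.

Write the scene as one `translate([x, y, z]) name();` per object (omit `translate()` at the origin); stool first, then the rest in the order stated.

stool();
translate([0, 0, 390]) stool_2();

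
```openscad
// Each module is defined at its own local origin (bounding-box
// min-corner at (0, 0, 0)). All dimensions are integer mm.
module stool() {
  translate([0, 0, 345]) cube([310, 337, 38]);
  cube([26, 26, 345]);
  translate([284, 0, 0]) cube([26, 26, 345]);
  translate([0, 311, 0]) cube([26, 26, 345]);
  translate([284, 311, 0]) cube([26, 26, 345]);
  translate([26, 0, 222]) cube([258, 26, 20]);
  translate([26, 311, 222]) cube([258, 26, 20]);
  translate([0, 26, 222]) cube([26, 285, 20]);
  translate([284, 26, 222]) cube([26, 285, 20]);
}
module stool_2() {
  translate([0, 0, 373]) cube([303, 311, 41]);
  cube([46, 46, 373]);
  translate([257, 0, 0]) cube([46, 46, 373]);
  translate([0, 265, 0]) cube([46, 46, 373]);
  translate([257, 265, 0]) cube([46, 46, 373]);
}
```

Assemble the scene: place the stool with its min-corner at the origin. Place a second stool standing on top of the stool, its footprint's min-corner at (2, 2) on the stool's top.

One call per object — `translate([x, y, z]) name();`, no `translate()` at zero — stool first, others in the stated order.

stool();
translate([2, 2, 383]) stool_2();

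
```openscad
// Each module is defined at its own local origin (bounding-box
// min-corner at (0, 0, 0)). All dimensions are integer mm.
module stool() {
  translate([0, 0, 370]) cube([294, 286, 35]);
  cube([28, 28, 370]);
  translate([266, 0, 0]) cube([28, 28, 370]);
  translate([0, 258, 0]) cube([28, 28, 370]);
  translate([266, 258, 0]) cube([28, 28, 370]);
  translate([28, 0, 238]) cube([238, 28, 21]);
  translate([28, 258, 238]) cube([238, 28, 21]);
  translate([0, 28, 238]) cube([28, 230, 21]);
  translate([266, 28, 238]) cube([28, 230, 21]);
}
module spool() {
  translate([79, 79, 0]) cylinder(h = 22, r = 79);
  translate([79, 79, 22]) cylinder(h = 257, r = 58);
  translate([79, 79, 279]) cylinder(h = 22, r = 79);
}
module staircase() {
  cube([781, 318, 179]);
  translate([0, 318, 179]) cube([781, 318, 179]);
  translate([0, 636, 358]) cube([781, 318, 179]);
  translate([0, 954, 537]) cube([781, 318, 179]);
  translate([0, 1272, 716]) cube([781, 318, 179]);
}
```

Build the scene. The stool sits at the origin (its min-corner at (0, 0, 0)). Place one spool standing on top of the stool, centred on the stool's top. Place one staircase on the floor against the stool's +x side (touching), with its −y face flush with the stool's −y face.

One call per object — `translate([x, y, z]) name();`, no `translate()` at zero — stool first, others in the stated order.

stool();
translate([68, 64, 405]) spool();
translate([294, 0, 0]) staircase();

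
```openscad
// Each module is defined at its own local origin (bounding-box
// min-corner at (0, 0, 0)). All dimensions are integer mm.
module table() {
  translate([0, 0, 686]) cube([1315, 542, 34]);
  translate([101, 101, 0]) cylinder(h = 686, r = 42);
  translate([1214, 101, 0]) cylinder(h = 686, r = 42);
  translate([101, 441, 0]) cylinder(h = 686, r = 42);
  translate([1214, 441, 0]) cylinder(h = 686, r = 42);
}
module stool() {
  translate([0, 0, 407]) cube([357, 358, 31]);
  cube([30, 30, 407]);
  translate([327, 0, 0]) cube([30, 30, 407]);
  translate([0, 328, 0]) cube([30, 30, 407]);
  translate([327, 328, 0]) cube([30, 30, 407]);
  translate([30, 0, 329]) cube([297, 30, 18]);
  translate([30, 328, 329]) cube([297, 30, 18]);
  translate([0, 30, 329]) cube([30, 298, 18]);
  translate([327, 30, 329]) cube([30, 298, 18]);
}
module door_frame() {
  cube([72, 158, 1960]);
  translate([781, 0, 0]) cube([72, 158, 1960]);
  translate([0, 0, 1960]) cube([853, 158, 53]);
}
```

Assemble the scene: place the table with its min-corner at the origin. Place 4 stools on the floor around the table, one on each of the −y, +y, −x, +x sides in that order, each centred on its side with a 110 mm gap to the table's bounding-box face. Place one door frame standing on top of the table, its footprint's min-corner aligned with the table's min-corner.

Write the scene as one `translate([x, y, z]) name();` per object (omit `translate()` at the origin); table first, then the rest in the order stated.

table();
translate([479, -468, 0]) stool();
translate([479, 652, 0]) stool();
translate([-467, 92, 0]) stool();
translate([1425, 92, 0]) stool();
translate([0, 0, 720]) door_frame();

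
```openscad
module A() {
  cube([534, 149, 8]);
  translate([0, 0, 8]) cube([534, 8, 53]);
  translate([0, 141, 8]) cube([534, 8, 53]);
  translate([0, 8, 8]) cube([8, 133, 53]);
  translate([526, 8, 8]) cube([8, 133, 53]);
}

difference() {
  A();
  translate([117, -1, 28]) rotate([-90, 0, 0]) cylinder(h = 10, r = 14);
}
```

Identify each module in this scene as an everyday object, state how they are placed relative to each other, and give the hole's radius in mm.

A is an open box. The open box has a circular hole through its front wall. The hole's radius is 14 mm.

The subtracted cylinder has r = 14 mm.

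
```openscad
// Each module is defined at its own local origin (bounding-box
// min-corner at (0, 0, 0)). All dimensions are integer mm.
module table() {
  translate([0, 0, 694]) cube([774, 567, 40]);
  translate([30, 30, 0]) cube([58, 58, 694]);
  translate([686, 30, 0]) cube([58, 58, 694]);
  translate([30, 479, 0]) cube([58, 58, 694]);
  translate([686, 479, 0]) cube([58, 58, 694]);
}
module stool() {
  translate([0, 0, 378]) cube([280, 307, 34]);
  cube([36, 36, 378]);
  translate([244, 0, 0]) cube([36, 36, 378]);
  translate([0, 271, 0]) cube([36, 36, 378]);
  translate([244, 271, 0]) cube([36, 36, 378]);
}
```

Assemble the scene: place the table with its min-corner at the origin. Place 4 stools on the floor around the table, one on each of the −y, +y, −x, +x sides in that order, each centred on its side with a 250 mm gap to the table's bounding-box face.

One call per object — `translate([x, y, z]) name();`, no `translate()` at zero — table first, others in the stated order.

table();
translate([247, -557, 0]) stool();
translate([247, 817, 0]) stool();
translate([-530, 130, 0]) stool();
translate([1024, 130, 0]) stool();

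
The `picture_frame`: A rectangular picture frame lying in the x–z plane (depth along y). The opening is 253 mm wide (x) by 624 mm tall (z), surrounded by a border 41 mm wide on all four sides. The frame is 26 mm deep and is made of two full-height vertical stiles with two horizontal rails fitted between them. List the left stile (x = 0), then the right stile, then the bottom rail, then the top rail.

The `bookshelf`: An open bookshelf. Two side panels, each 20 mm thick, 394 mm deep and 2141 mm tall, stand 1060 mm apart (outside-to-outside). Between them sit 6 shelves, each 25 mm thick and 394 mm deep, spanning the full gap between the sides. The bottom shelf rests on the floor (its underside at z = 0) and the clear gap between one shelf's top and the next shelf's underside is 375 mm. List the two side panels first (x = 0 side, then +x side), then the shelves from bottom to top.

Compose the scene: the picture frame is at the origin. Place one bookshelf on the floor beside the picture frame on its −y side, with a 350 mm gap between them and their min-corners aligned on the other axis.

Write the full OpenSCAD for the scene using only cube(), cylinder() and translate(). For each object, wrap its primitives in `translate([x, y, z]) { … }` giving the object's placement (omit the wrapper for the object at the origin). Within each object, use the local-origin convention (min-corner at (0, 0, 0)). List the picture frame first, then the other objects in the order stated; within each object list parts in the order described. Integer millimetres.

cube([41, 26, 706]);
translate([294, 0, 0]) cube([41, 26, 706]);
translate([41, 0, 0]) cube([253, 26, 41]);
translate([41, 0, 665]) cube([253, 26, 41]);
translate([0, -744, 0]) {
  cube([20, 394, 2141]);
  translate([1040, 0, 0]) cube([20, 394, 2141]);
  translate([20, 0, 0]) cube([1020, 394, 25]);
  translate([20, 0, 400]) cube([1020, 394, 25]);
  translate([20, 0, 800]) cube([1020, 394, 25]);
  translate([20, 0, 1200]) cube([1020, 394, 25]);
  translate([20, 0, 1600]) cube([1020, 394, 25]);
  translate([20, 0, 2000]) cube([1020, 394, 25]);
}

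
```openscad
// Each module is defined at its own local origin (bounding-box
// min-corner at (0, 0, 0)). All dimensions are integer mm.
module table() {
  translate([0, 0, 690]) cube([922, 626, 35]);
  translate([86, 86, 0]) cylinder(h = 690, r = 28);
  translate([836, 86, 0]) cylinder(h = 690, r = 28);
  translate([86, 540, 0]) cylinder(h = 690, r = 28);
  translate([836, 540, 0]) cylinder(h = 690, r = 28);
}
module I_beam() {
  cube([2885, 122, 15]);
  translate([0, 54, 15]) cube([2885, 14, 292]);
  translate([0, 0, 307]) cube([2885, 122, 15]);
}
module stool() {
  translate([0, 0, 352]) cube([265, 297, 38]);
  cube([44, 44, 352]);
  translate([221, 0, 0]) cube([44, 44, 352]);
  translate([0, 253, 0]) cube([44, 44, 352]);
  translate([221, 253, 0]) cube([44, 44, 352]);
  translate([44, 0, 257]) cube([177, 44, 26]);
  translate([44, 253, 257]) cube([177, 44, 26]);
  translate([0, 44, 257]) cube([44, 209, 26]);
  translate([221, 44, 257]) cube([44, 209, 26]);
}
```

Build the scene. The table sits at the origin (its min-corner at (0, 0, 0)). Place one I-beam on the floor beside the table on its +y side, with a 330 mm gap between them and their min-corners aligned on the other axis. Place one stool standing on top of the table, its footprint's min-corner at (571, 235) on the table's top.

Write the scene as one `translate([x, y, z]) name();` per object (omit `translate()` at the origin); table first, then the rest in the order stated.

table();
translate([0, 956, 0]) I_beam();
translate([571, 235, 725]) stool();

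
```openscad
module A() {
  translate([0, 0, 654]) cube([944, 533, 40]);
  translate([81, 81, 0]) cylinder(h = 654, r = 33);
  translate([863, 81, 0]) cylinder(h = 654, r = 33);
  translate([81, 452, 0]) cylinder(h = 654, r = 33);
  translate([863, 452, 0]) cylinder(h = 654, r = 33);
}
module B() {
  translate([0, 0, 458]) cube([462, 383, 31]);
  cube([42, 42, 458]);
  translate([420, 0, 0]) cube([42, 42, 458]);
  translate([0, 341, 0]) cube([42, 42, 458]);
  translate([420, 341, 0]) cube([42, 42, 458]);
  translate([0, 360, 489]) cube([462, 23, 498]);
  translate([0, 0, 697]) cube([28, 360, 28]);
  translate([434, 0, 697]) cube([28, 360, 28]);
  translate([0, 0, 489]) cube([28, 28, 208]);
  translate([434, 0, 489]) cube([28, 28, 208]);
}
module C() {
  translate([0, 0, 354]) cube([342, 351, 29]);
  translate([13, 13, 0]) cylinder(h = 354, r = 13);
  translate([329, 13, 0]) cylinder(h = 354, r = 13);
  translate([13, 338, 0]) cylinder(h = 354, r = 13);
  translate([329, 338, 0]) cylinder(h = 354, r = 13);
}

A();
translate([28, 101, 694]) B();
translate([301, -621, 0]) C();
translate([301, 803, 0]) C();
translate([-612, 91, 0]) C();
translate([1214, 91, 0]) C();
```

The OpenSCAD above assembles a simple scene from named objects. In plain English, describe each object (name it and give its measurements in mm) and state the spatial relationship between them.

A is a table: top 944 mm (x) × 533 mm (y), 40 mm thick, upper face at z = 694 mm, on four round legs of 66 mm diameter, each leg's bounding box inset 48 mm from the nearest pair of top edges, running from z = 0 to the bottom of the top.

B is a chair: 462×383 mm seat, 31 mm thick, top at z = 489 mm, on four 42 mm square corner legs flush with the seat edges. A 23 mm thick backrest slab spans the full seat width, extending 498 mm above the seat top, its back face flush with the seat's +y edge. Two armrests of 28×28 mm section run along each side from the seat's front edge to the front of the backrest, top faces 236 mm above the seat top and outer faces flush with the seat's x-edges; a 28×28 mm post under the front of each armrest stands on the seat at the front corner.

C is a simple wooden stool: a rectangular seat 342 mm (x) by 351 mm (y), 29 mm thick, top face at z = 383 mm, on four round legs, each 26 mm in diameter. The legs rest on z = 0, each leg's axis is inset half a diameter from the nearest pair of seat edges (so the leg's bounding box is flush with the corner).

The chair is on top of the table. Four stools sit around the table at the −y, +y, −x, +x sides.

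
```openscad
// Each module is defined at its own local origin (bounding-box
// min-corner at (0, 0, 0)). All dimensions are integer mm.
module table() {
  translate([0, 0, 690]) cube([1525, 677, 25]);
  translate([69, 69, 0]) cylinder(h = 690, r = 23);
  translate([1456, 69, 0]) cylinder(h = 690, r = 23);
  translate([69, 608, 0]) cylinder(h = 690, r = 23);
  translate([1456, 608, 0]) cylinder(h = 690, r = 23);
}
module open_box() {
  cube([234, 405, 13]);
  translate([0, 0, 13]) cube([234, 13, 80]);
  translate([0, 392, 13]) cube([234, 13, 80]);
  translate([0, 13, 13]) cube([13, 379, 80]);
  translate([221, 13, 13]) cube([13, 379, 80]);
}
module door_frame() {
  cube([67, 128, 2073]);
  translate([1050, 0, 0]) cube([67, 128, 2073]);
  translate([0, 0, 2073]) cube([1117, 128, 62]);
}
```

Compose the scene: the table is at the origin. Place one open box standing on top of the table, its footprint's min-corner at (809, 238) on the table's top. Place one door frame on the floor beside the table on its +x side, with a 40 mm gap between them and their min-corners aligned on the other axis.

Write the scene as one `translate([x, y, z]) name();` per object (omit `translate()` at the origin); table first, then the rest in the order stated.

table();
translate([809, 238, 715]) open_box();
translate([1565, 0, 0]) door_frame();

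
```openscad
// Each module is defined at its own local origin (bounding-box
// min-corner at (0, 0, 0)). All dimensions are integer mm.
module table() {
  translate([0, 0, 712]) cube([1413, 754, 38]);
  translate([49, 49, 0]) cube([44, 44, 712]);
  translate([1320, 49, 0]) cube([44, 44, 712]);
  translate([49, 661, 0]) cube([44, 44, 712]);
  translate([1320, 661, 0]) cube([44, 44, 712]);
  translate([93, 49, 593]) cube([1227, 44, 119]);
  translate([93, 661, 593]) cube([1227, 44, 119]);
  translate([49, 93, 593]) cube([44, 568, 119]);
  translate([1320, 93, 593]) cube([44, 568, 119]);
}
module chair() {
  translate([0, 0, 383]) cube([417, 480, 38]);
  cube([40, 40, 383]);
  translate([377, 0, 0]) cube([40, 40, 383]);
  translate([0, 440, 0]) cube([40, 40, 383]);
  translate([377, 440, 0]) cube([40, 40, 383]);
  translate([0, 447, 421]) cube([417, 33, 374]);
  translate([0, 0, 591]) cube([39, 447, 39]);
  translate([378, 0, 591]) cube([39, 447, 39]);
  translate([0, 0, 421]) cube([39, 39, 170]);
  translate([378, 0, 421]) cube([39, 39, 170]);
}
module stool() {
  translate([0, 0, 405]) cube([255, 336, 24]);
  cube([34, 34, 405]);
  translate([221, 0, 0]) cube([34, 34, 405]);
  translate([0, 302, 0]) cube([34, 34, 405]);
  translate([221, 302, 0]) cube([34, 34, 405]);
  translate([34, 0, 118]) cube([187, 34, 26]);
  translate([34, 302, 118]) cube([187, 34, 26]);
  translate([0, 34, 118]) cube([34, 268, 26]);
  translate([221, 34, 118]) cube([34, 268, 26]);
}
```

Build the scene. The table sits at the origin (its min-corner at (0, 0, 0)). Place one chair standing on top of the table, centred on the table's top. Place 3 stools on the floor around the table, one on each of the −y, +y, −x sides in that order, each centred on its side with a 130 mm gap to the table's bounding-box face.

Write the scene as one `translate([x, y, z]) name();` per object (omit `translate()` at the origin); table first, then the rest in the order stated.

table();
translate([498, 137, 750]) chair();
translate([579, -466, 0]) stool();
translate([579, 884, 0]) stool();
translate([-385, 209, 0]) stool();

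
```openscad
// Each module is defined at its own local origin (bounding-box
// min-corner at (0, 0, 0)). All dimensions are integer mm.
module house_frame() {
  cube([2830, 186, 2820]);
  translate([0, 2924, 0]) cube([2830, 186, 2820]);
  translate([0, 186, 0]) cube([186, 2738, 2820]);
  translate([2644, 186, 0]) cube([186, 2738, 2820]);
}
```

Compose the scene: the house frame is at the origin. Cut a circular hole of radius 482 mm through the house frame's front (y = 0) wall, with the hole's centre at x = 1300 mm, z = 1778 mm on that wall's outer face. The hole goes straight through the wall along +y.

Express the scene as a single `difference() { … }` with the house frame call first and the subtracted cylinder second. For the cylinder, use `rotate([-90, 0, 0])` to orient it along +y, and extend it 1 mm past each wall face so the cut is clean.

difference() {
  house_frame();
  translate([1300, -1, 1778]) rotate([-90, 0, 0]) cylinder(h = 188, r = 482);
}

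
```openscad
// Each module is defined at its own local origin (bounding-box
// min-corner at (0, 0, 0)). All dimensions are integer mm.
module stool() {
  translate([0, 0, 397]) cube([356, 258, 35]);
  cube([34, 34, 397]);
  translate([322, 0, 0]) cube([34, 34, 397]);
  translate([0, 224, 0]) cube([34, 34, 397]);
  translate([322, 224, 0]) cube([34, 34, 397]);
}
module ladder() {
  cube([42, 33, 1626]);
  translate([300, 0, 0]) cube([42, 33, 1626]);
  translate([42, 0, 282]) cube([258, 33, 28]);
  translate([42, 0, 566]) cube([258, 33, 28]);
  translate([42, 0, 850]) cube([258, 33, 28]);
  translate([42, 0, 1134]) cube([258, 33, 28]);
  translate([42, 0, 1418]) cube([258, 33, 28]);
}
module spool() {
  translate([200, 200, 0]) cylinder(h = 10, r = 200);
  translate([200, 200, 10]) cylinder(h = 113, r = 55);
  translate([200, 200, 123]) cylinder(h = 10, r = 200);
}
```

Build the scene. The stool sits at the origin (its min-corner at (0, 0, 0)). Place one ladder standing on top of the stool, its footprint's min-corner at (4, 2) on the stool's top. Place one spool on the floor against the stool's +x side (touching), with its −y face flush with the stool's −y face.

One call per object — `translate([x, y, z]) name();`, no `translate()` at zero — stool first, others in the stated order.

stool();
translate([4, 2, 432]) ladder();
translate([356, 0, 0]) spool();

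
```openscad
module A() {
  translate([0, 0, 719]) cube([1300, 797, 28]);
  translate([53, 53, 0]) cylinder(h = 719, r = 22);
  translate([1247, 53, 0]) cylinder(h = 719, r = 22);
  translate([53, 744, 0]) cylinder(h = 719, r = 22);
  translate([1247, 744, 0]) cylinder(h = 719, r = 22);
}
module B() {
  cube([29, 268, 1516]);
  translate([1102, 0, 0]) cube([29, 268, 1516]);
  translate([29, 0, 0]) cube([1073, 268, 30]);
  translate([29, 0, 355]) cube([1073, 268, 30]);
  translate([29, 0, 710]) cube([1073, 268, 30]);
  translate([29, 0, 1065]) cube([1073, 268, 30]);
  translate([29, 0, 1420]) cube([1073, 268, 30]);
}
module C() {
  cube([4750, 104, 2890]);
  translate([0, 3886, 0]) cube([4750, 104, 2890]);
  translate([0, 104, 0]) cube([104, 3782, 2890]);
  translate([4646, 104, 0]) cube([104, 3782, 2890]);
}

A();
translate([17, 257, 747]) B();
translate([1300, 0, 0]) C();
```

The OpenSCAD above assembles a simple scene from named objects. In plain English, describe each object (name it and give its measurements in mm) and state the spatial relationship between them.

A is a table with a 1300×797 mm rectangular top, 28 mm thick, top surface at z = 747 mm, supported by four round legs of 44 mm diameter, each leg's bounding box inset 31 mm from the nearest pair of top edges, running from the floor.

B is an open bookshelf. Two side panels, each 29 mm thick, 268 mm deep and 1516 mm tall, stand 1131 mm apart (outside-to-outside). Between them sit 5 shelves, each 30 mm thick and 268 mm deep, spanning the full gap between the sides. The bottom shelf rests on the floor (its underside at z = 0) and the clear gap between one shelf's top and the next shelf's underside is 325 mm.

C is the wall frame of a small rectangular building: four walls, each 2890 mm tall and 104 mm thick, enclosing a footprint 4750 mm (x) by 3990 mm (y) outside-to-outside, with no floor or roof. The front and back walls (the −y and +y sides) span the full width; the two side walls fit between them.

The bookshelf is on top of the table. The house frame is against the table's +x side, with their −y faces flush.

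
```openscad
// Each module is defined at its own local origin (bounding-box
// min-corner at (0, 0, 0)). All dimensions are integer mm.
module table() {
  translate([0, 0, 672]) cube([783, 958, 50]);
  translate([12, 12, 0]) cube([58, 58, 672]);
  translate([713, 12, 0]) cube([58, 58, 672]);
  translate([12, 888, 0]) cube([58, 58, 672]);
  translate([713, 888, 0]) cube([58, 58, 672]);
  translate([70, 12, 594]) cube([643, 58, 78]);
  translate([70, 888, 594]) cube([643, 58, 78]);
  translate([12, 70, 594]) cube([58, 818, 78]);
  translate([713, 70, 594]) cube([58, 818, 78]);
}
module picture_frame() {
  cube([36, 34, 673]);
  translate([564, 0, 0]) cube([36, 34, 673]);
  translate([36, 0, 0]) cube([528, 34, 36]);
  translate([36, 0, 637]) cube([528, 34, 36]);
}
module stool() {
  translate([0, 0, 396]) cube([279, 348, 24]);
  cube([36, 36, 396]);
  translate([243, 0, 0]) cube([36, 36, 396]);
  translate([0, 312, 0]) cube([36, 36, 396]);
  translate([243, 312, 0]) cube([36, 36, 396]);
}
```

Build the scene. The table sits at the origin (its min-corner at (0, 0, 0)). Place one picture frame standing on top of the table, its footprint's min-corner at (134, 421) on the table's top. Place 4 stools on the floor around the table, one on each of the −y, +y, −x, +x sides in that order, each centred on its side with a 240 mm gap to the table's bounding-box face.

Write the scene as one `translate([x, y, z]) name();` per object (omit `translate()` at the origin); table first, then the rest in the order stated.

table();
translate([134, 421, 722]) picture_frame();
translate([252, -588, 0]) stool();
translate([252, 1198, 0]) stool();
translate([-519, 305, 0]) stool();
translate([1023, 305, 0]) stool();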